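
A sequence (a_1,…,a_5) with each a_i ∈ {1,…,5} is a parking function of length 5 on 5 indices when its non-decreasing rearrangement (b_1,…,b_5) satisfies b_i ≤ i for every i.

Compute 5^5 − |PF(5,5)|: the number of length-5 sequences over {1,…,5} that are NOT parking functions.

|PF| = 1·6^4 = 1·1296 = 1296 (Konheim–Weiss)
Example (1,5,4,2,5) → sorted (1,2,4,5,5): b_3=4>3, not a PF.
So 3125 − 1296 = 1829 fail.

1829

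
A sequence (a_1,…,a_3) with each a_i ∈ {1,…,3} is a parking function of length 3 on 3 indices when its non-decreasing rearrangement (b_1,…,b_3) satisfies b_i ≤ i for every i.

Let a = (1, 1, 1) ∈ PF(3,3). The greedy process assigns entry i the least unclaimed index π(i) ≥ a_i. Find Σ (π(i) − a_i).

3

Σπ = 3·4/2 = 6 (π permutes [3]); Σa = 1+1+1 = 3; disp = 6−3 = 3.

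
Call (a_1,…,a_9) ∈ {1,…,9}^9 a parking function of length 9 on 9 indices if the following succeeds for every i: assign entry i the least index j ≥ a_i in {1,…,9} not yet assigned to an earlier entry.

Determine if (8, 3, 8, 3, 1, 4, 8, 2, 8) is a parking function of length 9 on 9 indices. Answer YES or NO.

Rearranged: b = (1, 2, 3, 3, 4, 8, 8, 8, 8).
  b_1=1 ≤ 1
  b_2=2 ≤ 2
  b_3=3 ≤ 3
  b_4=3 ≤ 4
  b_5=4 ≤ 5
  b_6=8 > 6
  fails at i=6 ⇒ NO

NO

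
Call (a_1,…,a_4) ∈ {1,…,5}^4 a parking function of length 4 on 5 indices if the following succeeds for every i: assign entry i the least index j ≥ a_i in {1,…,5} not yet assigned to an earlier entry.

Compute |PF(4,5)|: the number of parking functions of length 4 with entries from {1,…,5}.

432

|PF| = (5−4+1)·(5+1)^(4−1) = 2 · 216 = 432 [KW]
Example (2,1,5,3) → sorted (1,2,3,5): b_i ≤ 1+i ∀i, a PF.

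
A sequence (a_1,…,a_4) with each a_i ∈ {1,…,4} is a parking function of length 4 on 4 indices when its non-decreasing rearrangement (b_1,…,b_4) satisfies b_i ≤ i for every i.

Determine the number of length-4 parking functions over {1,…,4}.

125

|PF| = (5−4)·5^(4−1) = 1×125 = 125 (Pollak)
Check (1,3,1,2) → sorted (1,1,2,3): b_i ≤ i ∀i, a PF.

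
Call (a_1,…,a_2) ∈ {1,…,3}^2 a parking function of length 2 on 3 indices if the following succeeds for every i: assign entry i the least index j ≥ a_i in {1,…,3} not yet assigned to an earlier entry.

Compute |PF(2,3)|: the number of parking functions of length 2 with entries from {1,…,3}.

8

|PF| = (4−2)·4^(2−1) = 2×4 = 8 (Konheim–Weiss)
Example (2,3) → sorted (2,3): b_i ≤ 1+i ∀i, a PF.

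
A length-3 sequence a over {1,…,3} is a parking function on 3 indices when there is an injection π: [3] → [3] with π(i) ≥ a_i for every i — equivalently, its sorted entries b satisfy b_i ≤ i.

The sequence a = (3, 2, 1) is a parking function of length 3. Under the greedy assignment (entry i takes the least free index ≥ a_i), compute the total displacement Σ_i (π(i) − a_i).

Σπ(i) = 1+…+3 = 6; Σa = 3+2+1 = 6; disp = 6−6 = 0.

0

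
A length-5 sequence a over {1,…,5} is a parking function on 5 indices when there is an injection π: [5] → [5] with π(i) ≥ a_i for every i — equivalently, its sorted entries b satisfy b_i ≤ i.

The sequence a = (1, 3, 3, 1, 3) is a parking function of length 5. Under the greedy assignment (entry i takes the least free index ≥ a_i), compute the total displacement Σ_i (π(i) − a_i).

Σπ = 5·6/2 = 15 (π permutes [5]); Σa = 1+3+3+1+3 = 11; disp = 15−11 = 4.

4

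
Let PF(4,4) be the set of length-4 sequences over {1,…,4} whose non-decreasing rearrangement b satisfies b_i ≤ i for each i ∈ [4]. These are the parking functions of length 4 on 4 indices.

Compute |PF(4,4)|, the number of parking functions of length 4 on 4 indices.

125

#PF = (4−4+1)·(4+1)^(4−1) = 1×125 = 125
Example (1,4,3,1) → sorted (1,1,3,4): b_i ≤ i ∀i, a PF.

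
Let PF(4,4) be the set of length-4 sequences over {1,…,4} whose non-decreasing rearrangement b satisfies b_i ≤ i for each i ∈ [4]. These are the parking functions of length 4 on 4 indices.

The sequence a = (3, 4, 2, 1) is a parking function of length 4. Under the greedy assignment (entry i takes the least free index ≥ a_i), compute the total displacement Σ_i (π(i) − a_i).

Σπ = 10 ({1..4} each once); Σa = 3+4+2+1 = 10; disp = 10−10 = 0.

0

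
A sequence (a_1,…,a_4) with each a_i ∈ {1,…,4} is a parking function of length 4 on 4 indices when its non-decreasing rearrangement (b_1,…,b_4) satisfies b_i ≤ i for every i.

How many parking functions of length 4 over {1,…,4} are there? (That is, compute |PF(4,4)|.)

125

Count = (5−4)·5^(4−1) = 1×125 = 125 (Pollak)
Example (1,4,1,2) → sorted (1,1,2,4): b_i ≤ i ∀i, a PF.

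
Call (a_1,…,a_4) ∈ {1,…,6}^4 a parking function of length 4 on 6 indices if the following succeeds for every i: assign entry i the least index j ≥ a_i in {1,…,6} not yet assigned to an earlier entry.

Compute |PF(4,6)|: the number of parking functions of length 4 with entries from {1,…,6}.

1029

#PF = (6+1−4)·(6+1)^{4−1} = 3×343 = 1029 (Pollak)
One tuple (4,2,5,1) → sorted (1,2,4,5): b_i ≤ 2+i ∀i, a PF.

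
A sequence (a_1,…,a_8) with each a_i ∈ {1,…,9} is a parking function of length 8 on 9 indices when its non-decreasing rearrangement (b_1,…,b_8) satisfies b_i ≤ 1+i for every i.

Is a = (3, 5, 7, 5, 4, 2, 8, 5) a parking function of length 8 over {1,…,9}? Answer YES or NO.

Sorted: b = (2, 3, 4, 5, 5, 5, 7, 8).
  b_1=2 ≤ 2
  b_2=3 ≤ 3
  b_3=4 ≤ 4
  b_4=5 ≤ 5
  b_5=5 ≤ 6
  b_6=5 ≤ 7
  b_7=7 ≤ 8
  b_8=8 ≤ 9
All bounds hold ⇒ YES

YES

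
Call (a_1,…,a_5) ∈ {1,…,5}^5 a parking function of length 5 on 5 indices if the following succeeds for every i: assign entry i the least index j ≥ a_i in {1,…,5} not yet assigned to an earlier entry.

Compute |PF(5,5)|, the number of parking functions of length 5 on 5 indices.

1296

|PF(5,5)| = 1·6^4 = 1 · 1296 = 1296 [KW]
E.g. (1,1,5,4,3) → sorted (1,1,3,4,5): b_i ≤ i ∀i, a PF.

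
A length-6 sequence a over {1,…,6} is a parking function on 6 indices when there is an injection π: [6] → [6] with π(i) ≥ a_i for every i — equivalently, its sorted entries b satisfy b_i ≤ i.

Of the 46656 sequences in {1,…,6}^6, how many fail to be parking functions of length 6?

|PF(6,6)| = (6−6+1)·(6+1)^(6−1) = 1 · 16807 = 16807 [KW]
Example (6,5,4,6,5,4) → sorted (4,4,5,5,6,6): b_1=4>1, not a PF.
6^6 − 16807 = 46656 − 16807 = 29849

29849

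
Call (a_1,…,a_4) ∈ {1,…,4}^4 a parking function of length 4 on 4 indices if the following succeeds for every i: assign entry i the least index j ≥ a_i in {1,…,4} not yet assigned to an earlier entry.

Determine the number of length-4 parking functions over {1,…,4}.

125

|PF(4,4)| = (4−4+1)·(4+1)^(4−1) = 1×125 = 125
E.g. (4,1,1,1) → sorted (1,1,1,4): b_i ≤ i ∀i, a PF.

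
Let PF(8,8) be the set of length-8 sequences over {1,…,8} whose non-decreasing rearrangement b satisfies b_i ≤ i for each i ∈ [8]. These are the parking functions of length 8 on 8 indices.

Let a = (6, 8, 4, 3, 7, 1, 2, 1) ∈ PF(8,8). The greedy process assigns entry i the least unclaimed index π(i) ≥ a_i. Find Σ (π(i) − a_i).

4

Σπ(i) = 1+…+8 = 36; Σa = 6+8+4+3+7+1+2+1 = 32; disp = 36−32 = 4.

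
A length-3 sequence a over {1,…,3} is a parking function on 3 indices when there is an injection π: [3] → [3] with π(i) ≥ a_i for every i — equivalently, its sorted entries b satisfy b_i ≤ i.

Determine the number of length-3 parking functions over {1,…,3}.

|PF| = (3+1−3)·(3+1)^{3−1} = 1×16 = 16 (Pollak)
E.g. (3,1,1) → sorted (1,1,3): b_i ≤ i ∀i, a PF.

16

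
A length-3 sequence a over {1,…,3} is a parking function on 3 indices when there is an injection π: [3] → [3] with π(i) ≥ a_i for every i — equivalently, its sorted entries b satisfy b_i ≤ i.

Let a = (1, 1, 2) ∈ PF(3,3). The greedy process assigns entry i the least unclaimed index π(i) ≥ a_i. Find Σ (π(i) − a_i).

Σπ = 3·4/2 = 6 (π permutes [3]); Σa = 1+1+2 = 4; disp = 6−4 = 2.

2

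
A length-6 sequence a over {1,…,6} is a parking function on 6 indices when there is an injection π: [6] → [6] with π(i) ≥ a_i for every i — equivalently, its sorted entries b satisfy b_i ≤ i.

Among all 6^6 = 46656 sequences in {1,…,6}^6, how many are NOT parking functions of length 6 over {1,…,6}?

29849

|PF| = (6−6+1)·(6+1)^(6−1) = 1×16807 = 16807 (Pollak)
Example (5,6,1,6,4,3) → sorted (1,3,4,5,6,6): b_2=3>2, not a PF.
Total 46656; non-PF = 46656−16807 = 29849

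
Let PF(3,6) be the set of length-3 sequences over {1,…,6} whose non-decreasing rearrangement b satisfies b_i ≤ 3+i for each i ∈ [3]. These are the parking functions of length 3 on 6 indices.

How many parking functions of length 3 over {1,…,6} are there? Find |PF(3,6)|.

196

|PF(3,6)| = (7−3)·7^(3−1) = 4×49 = 196 [KW]
One tuple (3,4,4) → sorted (3,4,4): b_i ≤ 3+i ∀i, a PF.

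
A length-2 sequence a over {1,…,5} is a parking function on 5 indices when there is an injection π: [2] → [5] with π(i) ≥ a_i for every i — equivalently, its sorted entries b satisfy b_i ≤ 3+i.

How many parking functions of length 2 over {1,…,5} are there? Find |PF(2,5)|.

24

#PF = (5+1−2)·(5+1)^{2−1} = 4×6 = 24 (Pollak)
Check (3,2) → sorted (2,3): b_i ≤ 3+i ∀i, a PF.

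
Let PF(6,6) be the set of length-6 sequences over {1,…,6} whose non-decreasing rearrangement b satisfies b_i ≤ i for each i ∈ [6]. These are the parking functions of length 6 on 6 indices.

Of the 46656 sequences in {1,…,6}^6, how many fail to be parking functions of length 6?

29849

|PF| = 1·7^5 = 1 · 16807 = 16807
One tuple (6,6,5,4,6,4) → sorted (4,4,5,6,6,6): b_1=4>1, not a PF.
Total 46656; non-PF = 46656−16807 = 29849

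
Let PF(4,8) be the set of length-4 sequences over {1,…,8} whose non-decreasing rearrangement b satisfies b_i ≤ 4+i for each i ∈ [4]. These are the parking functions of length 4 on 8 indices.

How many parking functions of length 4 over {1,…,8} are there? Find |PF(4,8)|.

|PF| = (8−4+1)·(8+1)^(4−1) = 5·729 = 3645
Check (3,1,8,3) → sorted (1,3,3,8): b_i ≤ 4+i ∀i, a PF.

3645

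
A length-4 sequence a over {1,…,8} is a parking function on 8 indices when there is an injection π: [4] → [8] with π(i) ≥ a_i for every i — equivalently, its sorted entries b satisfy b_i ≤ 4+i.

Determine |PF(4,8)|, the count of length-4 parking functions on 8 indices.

3645

|PF(4,8)| = (8+1−4)·(8+1)^{4−1} = 5×729 = 3645 (Konheim–Weiss)
Example (2,8,7,3) → sorted (2,3,7,8): b_i ≤ 4+i ∀i, a PF.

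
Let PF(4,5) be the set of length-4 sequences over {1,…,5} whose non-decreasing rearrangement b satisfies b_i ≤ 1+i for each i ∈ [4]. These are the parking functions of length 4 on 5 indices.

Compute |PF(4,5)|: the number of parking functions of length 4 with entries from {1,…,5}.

432

|PF| = (6−4)·6^(4−1) = 2·216 = 432 (Pollak)
One tuple (2,4,2,1) → sorted (1,2,2,4): b_i ≤ 1+i ∀i, a PF.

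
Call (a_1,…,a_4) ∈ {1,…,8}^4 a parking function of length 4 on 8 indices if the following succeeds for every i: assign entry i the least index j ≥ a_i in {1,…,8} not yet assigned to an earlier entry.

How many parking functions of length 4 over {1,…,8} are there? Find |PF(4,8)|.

3645

|PF| = (8+1−4)·(8+1)^{4−1} = 5 · 729 = 3645 [KW]
Example (3,3,6,4) → sorted (3,3,4,6): b_i ≤ 4+i ∀i, a PF.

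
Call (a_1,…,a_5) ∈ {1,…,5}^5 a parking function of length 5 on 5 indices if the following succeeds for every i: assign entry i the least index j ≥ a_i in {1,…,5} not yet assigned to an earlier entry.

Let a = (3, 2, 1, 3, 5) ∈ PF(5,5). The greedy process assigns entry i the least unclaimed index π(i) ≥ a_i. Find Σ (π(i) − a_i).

Σπ(i) = 1+…+5 = 15; Σa = 3+2+1+3+5 = 14; disp = 15−14 = 1.

1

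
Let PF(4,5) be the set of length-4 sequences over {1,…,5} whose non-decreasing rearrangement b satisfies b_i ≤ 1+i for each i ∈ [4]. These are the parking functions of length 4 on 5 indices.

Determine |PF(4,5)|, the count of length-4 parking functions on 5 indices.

|PF| = 2·6^3 = 2·216 = 432 (Konheim–Weiss)
One tuple (2,1,1,5) → sorted (1,1,2,5): b_i ≤ 1+i ∀i, a PF.

432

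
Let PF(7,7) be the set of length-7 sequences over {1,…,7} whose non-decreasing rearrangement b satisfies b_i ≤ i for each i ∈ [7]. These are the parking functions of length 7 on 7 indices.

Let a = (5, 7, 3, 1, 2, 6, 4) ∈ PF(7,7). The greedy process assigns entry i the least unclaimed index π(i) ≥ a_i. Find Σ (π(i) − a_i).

Σπ(i) = 1+…+7 = 28; Σa = 5+7+3+1+2+6+4 = 28; disp = 28−28 = 0.

0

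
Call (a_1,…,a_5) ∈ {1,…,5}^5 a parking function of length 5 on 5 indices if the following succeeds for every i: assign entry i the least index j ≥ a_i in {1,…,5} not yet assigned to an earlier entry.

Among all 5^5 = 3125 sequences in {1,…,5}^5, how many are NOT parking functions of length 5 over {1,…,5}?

Count = 1·6^4 = 1 · 1296 = 1296
E.g. (4,5,3,5,5) → sorted (3,4,5,5,5): b_1=3>1, not a PF.
Total 3125; non-PF = 3125−1296 = 1829

1829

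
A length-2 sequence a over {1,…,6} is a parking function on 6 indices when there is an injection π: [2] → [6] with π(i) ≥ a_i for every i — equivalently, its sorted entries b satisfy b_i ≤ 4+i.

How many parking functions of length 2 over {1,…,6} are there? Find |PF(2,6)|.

Count = (6−2+1)·(6+1)^(2−1) = 5×7 = 35 (Pollak)
Example (3,3) → sorted (3,3): b_i ≤ 4+i ∀i, a PF.

35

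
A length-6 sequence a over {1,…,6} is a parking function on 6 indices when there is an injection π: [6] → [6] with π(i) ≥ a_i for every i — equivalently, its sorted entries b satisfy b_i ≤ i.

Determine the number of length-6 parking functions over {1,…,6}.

16807

#PF = (7−6)·7^(6−1) = 1 · 16807 = 16807 (Pollak)
Check (6,1,3,3,4,2) → sorted (1,2,3,3,4,6): b_i ≤ i ∀i, a PF.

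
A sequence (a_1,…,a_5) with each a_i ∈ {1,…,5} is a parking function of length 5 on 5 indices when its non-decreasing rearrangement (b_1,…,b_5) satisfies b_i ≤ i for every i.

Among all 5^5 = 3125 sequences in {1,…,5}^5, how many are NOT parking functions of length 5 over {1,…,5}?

|PF(5,5)| = (6−5)·6^(5−1) = 1·1296 = 1296 (Konheim–Weiss)
One tuple (2,2,4,2,4) → sorted (2,2,2,4,4): b_1=2>1, not a PF.
So 3125 − 1296 = 1829 fail.

1829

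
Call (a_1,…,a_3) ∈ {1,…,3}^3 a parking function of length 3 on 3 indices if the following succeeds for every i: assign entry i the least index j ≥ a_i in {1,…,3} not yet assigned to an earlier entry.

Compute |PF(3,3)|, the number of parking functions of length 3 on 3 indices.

Count = (3+1−3)·(3+1)^{3−1} = 1·16 = 16 (Pollak)
Example (2,3,1) → sorted (1,2,3): b_i ≤ i ∀i, a PF.

16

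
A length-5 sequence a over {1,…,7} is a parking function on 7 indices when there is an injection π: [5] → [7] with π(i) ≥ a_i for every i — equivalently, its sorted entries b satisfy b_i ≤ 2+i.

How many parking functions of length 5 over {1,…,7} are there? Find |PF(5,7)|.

12288

|PF| = 3·8^4 = 3·4096 = 12288 (Pollak)
E.g. (1,4,6,5,4) → sorted (1,4,4,5,6): b_i ≤ 2+i ∀i, a PF.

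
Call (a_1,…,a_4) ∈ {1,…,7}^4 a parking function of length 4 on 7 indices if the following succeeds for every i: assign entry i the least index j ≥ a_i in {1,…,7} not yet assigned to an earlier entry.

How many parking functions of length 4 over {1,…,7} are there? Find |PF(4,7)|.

2048

|PF(4,7)| = (7+1−4)·(7+1)^{4−1} = 4 · 512 = 2048 [KW]
One tuple (5,7,4,4) → sorted (4,4,5,7): b_i ≤ 3+i ∀i, a PF.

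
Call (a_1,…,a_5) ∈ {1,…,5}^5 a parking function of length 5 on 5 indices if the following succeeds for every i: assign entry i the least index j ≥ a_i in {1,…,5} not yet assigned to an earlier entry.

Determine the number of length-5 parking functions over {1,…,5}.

#PF = (6−5)·6^(5−1) = 1×1296 = 1296 [KW]
E.g. (2,2,1,5,1) → sorted (1,1,2,2,5): b_i ≤ i ∀i, a PF.

1296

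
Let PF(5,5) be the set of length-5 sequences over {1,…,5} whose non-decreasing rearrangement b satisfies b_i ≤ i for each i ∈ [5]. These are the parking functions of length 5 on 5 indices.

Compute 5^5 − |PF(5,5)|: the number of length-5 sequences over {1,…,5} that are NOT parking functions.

|PF| = (5+1−5)·(5+1)^{5−1} = 1×1296 = 1296 (Pollak)
One tuple (3,1,4,3,5) → sorted (1,3,3,4,5): b_2=3>2, not a PF.
5^5 − 1296 = 3125 − 1296 = 1829

1829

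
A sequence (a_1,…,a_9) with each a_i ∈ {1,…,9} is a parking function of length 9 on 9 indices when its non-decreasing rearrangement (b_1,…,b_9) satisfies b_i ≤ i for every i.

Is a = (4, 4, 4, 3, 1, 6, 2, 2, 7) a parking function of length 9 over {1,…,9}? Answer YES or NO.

Rearranged: b = (1, 2, 2, 3, 4, 4, 4, 6, 7).
  b_1=1 ≤ 1
  b_2=2 ≤ 2
  b_3=2 ≤ 3
  b_4=3 ≤ 4
  b_5=4 ≤ 5
  b_6=4 ≤ 6
  b_7=4 ≤ 7
  b_8=6 ≤ 8
  b_9=7 ≤ 9
All bounds hold ⇒ YES

YES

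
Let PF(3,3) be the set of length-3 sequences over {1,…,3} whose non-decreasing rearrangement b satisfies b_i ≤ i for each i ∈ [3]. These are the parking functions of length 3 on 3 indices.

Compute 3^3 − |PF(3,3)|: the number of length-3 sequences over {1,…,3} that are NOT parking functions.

Count = (3−3+1)·(3+1)^(3−1) = 1 · 16 = 16
One tuple (3,3,3) → sorted (3,3,3): b_1=3>1, not a PF.
So 27 − 16 = 11 fail.

11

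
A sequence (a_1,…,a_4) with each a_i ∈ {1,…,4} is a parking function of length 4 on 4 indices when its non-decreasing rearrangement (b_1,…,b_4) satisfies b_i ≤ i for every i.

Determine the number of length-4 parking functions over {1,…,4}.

125

#PF = (4−4+1)·(4+1)^(4−1) = 1 · 125 = 125 (Pollak)
Example (4,1,3,2) → sorted (1,2,3,4): b_i ≤ i ∀i, a PF.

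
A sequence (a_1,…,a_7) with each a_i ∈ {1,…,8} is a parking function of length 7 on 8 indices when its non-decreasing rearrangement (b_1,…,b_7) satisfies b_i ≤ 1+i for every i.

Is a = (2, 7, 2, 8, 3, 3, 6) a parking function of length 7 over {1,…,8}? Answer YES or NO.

Sorted: b = (2, 2, 3, 3, 6, 7, 8).
  b_1=2 ≤ 2
  b_2=2 ≤ 3
  b_3=3 ≤ 4
  b_4=3 ≤ 5
  b_5=6 ≤ 6
  b_6=7 ≤ 7
  b_7=8 ≤ 8
All bounds hold ⇒ YES

YES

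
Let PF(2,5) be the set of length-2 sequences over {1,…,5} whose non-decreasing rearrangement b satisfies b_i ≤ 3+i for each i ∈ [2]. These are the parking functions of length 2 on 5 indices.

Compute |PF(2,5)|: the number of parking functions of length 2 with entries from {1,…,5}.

24

|PF(2,5)| = (6−2)·6^(2−1) = 4·6 = 24 (Konheim–Weiss)
Check (4,2) → sorted (2,4): b_i ≤ 3+i ∀i, a PF.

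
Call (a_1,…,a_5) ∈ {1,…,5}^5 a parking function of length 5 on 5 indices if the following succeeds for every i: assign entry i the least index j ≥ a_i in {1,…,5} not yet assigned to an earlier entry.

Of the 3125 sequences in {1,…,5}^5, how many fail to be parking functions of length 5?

1829

|PF(5,5)| = (6−5)·6^(5−1) = 1 · 1296 = 1296 [KW]
Example (4,4,4,2,3) → sorted (2,3,4,4,4): b_1=2>1, not a PF.
So 3125 − 1296 = 1829 fail.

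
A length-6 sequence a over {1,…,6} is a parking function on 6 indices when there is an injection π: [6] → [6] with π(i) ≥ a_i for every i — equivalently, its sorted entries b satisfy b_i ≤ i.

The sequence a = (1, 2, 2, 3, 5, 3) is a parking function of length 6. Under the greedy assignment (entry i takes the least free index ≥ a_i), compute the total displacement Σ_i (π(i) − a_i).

Σπ = 21 ({1..6} each once); Σa = 1+2+2+3+5+3 = 16; disp = 21−16 = 5.

5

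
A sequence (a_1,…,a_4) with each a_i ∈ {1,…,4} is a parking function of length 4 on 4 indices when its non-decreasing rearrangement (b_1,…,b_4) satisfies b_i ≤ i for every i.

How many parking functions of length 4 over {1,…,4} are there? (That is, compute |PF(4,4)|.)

Count = (4+1−4)·(4+1)^{4−1} = 1 · 125 = 125 (Konheim–Weiss)
E.g. (1,1,3,1) → sorted (1,1,1,3): b_i ≤ i ∀i, a PF.

125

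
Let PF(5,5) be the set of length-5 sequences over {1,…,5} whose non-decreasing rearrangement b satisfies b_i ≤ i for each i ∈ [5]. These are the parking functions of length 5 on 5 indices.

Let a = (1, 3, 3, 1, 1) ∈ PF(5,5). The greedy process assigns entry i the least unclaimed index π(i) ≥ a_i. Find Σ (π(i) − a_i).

6

Σπ(i) = 1+…+5 = 15; Σa = 1+3+3+1+1 = 9; disp = 15−9 = 6.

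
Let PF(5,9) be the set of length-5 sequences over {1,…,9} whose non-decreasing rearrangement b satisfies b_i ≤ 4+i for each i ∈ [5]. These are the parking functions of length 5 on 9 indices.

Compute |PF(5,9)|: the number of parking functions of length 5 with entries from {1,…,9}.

|PF(5,9)| = (10−5)·10^(5−1) = 5×10000 = 50000
Example (4,7,1,7,3) → sorted (1,3,4,7,7): b_i ≤ 4+i ∀i, a PF.

50000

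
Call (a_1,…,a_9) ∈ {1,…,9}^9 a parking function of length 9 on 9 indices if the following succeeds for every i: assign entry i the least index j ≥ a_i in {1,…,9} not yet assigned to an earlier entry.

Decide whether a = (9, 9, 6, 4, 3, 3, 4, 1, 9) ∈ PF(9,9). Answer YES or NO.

NO

Order a: b = (1, 3, 3, 4, 4, 6, 9, 9, 9).
  b_1=1 ≤ 1
  b_2=3 > 2
  fails at i=2 ⇒ NO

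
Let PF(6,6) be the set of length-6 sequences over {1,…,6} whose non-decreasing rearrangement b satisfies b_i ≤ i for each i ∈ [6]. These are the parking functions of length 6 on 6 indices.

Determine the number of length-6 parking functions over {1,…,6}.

16807

|PF(6,6)| = (6+1−6)·(6+1)^{6−1} = 1×16807 = 16807
Check (3,1,3,4,2,5) → sorted (1,2,3,3,4,5): b_i ≤ i ∀i, a PF.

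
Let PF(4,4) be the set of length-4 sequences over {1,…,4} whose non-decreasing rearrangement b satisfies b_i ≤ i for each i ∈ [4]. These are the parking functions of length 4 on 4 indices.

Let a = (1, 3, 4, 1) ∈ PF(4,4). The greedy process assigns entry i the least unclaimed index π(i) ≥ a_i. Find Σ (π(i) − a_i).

1

Σπ = 10 ({1..4} each once); Σa = 1+3+4+1 = 9; disp = 10−9 = 1.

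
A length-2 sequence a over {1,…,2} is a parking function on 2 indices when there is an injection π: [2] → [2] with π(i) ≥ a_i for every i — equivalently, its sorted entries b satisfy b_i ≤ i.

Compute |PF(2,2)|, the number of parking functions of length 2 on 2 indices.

|PF(2,2)| = (3−2)·3^(2−1) = 1×3 = 3 [KW]
Check (1,2) → sorted (1,2): b_i ≤ i ∀i, a PF.

3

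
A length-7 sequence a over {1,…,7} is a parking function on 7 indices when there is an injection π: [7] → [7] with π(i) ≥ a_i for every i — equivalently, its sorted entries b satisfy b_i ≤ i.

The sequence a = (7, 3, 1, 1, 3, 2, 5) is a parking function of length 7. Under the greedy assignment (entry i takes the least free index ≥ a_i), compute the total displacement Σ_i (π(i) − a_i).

6

Σπ = 7·8/2 = 28 (π permutes [7]); Σa = 7+3+1+1+3+2+5 = 22; disp = 28−22 = 6.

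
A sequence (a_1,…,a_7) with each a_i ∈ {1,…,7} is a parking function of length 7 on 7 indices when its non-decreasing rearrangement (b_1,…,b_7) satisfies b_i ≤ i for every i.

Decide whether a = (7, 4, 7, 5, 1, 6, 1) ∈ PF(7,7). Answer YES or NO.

NO

Order a: b = (1, 1, 4, 5, 6, 7, 7).
  b_1=1 ≤ 1
  b_2=1 ≤ 2
  b_3=4 > 3
  fails at i=3 ⇒ NO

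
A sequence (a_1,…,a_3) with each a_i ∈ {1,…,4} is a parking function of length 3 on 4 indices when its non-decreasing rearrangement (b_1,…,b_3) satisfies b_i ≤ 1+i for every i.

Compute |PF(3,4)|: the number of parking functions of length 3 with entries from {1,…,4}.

50

Count = (4+1−3)·(4+1)^{3−1} = 2 · 25 = 50 (Konheim–Weiss)
Check (3,1,1) → sorted (1,1,3): b_i ≤ 1+i ∀i, a PF.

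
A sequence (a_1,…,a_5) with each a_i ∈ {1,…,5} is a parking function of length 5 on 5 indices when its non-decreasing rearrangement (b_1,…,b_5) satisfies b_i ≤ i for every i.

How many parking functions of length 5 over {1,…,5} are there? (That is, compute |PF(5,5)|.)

1296

Count = (5−5+1)·(5+1)^(5−1) = 1·1296 = 1296
E.g. (1,3,5,4,1) → sorted (1,1,3,4,5): b_i ≤ i ∀i, a PF.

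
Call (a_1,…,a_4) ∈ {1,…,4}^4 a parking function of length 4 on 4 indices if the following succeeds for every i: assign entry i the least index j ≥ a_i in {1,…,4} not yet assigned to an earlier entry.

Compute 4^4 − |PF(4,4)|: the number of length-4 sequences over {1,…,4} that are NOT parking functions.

131

#PF = (5−4)·5^(4−1) = 1·125 = 125 (Konheim–Weiss)
One tuple (4,3,4,3) → sorted (3,3,4,4): b_1=3>1, not a PF.
So 256 − 125 = 131 fail.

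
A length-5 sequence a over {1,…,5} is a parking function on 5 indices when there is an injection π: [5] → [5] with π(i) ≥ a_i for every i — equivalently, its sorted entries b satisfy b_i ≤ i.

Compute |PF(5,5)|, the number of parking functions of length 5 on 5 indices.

1296

|PF| = (5−5+1)·(5+1)^(5−1) = 1·1296 = 1296
Example (1,3,3,2,1) → sorted (1,1,2,3,3): b_i ≤ i ∀i, a PF.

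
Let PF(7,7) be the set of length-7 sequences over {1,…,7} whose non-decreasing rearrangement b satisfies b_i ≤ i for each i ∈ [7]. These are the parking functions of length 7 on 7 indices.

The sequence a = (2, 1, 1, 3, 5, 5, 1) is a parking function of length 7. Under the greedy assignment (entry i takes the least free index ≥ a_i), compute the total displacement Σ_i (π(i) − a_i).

Σπ(i) = 1+…+7 = 28; Σa = 2+1+1+3+5+5+1 = 18; disp = 28−18 = 10.

10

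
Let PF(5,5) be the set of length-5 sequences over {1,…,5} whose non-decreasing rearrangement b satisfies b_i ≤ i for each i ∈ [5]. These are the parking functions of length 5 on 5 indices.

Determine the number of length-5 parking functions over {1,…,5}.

1296

|PF(5,5)| = (5+1−5)·(5+1)^{5−1} = 1·1296 = 1296 (Konheim–Weiss)
Example (1,1,4,2,2) → sorted (1,1,2,2,4): b_i ≤ i ∀i, a PF.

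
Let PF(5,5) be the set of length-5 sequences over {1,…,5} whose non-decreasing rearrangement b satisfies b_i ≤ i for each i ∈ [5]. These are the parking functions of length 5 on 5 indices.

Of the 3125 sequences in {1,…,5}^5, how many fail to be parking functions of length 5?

|PF| = (5−5+1)·(5+1)^(5−1) = 1·1296 = 1296 (Pollak)
One tuple (2,5,5,2,4) → sorted (2,2,4,5,5): b_1=2>1, not a PF.
Total 3125; non-PF = 3125−1296 = 1829

1829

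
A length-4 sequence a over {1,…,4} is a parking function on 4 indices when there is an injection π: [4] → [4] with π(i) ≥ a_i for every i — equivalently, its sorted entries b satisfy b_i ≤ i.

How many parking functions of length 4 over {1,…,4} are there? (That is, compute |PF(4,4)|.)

#PF = (5−4)·5^(4−1) = 1 · 125 = 125
One tuple (2,4,1,1) → sorted (1,1,2,4): b_i ≤ i ∀i, a PF.

125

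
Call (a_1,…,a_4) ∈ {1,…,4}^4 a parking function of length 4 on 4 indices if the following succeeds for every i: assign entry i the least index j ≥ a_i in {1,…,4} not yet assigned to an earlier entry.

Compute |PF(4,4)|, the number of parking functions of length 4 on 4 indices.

125

#PF = 1·5^3 = 1×125 = 125
Check (4,1,1,1) → sorted (1,1,1,4): b_i ≤ i ∀i, a PF.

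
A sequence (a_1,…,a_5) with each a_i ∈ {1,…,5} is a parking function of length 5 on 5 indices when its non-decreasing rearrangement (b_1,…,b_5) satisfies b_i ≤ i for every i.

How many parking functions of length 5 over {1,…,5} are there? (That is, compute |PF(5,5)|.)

|PF| = 1·6^4 = 1 · 1296 = 1296 (Pollak)
Example (2,1,1,3,5) → sorted (1,1,2,3,5): b_i ≤ i ∀i, a PF.

1296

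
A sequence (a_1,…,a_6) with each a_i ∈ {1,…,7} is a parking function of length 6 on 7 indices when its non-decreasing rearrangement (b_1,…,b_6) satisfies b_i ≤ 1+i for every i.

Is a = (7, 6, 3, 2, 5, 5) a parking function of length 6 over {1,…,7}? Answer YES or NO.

NO

Rearranged: b = (2, 3, 5, 5, 6, 7).
  b_1=2 ≤ 2
  b_2=3 ≤ 3
  b_3=5 > 4
  fails at i=3 ⇒ NO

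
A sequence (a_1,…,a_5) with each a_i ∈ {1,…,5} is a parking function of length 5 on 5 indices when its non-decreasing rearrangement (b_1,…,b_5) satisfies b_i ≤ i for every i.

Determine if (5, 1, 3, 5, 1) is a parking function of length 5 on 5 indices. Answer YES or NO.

NO

Order a: b = (1, 1, 3, 5, 5).
  b_1=1 ≤ 1
  b_2=1 ≤ 2
  b_3=3 ≤ 3
  b_4=5 > 4
  fails at i=4 ⇒ NO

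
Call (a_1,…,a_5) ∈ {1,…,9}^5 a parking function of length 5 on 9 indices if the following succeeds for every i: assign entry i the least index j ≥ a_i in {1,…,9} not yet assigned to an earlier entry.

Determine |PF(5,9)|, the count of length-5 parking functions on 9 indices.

50000

|PF| = (9−5+1)·(9+1)^(5−1) = 5·10000 = 50000 (Konheim–Weiss)
One tuple (6,3,8,4,7) → sorted (3,4,6,7,8): b_i ≤ 4+i ∀i, a PF.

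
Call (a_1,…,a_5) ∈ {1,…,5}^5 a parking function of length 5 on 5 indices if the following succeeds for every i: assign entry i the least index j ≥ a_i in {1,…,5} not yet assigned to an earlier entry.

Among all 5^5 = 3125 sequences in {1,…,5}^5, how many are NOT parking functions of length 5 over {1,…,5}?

1829

#PF = 1·6^4 = 1×1296 = 1296 (Konheim–Weiss)
E.g. (4,2,5,4,3) → sorted (2,3,4,4,5): b_1=2>1, not a PF.
So 3125 − 1296 = 1829 fail.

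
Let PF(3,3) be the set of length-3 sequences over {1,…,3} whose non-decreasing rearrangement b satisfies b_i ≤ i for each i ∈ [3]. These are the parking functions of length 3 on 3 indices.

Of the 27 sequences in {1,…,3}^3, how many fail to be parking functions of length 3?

|PF(3,3)| = (3−3+1)·(3+1)^(3−1) = 1×16 = 16
Example (3,2,3) → sorted (2,3,3): b_1=2>1, not a PF.
So 27 − 16 = 11 fail.

11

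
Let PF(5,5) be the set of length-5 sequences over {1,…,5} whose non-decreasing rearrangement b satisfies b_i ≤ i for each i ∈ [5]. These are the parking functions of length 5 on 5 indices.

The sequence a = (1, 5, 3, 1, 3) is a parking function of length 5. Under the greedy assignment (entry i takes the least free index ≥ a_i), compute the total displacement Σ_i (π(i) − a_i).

Σπ(i) = 1+…+5 = 15; Σa = 1+5+3+1+3 = 13; disp = 15−13 = 2.

2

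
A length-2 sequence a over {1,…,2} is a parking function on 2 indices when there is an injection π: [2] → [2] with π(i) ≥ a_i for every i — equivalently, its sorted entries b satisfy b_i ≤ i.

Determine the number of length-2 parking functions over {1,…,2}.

|PF| = (3−2)·3^(2−1) = 1×3 = 3
Example (1,1) → sorted (1,1): b_i ≤ i ∀i, a PF.

3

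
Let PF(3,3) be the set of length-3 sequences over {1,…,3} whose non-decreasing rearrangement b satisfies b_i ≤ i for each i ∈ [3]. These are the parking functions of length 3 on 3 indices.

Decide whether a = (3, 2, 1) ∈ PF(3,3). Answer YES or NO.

Order a: b = (1, 2, 3).
  b_1=1 ≤ 1
  b_2=2 ≤ 2
  b_3=3 ≤ 3
All bounds hold ⇒ YES

YES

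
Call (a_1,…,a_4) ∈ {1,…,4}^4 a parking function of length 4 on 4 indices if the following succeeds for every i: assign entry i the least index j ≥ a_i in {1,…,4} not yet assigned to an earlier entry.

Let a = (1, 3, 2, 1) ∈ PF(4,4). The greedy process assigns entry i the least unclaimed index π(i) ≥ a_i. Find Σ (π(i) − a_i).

3

Σπ = 4·5/2 = 10 (π permutes [4]); Σa = 1+3+2+1 = 7; disp = 10−7 = 3.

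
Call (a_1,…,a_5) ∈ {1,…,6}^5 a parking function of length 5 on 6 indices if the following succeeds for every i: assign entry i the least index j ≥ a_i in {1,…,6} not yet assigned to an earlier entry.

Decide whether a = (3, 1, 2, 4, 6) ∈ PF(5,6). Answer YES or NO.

YES

Sorted: b = (1, 2, 3, 4, 6).
  b_1=1 ≤ 2
  b_2=2 ≤ 3
  b_3=3 ≤ 4
  b_4=4 ≤ 5
  b_5=6 ≤ 6
All bounds hold ⇒ YES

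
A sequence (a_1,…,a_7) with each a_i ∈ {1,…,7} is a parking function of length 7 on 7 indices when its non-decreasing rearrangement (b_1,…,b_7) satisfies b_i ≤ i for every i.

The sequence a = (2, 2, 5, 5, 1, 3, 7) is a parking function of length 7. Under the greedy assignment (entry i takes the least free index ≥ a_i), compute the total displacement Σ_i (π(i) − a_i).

3

Σπ(i) = 1+…+7 = 28; Σa = 2+2+5+5+1+3+7 = 25; disp = 28−25 = 3.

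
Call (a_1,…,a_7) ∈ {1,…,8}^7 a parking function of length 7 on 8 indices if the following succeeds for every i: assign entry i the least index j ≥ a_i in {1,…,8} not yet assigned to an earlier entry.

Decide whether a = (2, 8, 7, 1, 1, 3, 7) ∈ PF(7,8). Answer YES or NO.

Sorted: b = (1, 1, 2, 3, 7, 7, 8).
  b_1=1 ≤ 2
  b_2=1 ≤ 3
  b_3=2 ≤ 4
  b_4=3 ≤ 5
  b_5=7 > 6
  fails at i=5 ⇒ NO

NO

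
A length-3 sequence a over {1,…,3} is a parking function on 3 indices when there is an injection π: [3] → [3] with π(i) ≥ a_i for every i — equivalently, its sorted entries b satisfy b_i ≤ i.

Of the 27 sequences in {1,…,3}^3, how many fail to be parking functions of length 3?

|PF| = 1·4^2 = 1 · 16 = 16 [KW]
Example (3,3,3) → sorted (3,3,3): b_1=3>1, not a PF.
Total 27; non-PF = 27−16 = 11

11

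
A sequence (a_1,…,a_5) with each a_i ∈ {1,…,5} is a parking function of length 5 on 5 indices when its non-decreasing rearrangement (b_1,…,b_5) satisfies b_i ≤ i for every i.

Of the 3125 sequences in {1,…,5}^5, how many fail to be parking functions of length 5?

Count = (5+1−5)·(5+1)^{5−1} = 1 · 1296 = 1296 (Pollak)
Check (5,2,4,4,3) → sorted (2,3,4,4,5): b_1=2>1, not a PF.
Total 3125; non-PF = 3125−1296 = 1829

1829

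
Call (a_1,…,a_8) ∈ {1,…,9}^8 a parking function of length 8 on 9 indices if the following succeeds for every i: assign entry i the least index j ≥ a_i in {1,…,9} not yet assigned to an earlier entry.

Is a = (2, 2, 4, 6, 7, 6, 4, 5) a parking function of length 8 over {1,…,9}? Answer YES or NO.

YES

Rearranged: b = (2, 2, 4, 4, 5, 6, 6, 7).
  b_1=2 ≤ 2
  b_2=2 ≤ 3
  b_3=4 ≤ 4
  b_4=4 ≤ 5
  b_5=5 ≤ 6
  b_6=6 ≤ 7
  b_7=6 ≤ 8
  b_8=7 ≤ 9
All bounds hold ⇒ YES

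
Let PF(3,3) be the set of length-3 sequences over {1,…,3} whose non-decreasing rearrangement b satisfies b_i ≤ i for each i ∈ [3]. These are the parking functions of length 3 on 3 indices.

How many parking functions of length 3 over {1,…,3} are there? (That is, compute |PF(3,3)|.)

16

Count = (3−3+1)·(3+1)^(3−1) = 1 · 16 = 16
E.g. (3,1,1) → sorted (1,1,3): b_i ≤ i ∀i, a PF.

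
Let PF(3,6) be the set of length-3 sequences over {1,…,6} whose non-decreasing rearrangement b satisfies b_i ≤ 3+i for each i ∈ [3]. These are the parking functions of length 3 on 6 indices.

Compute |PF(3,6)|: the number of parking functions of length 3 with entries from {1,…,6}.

196

Count = (6−3+1)·(6+1)^(3−1) = 4 · 49 = 196 (Konheim–Weiss)
E.g. (3,5,2) → sorted (2,3,5): b_i ≤ 3+i ∀i, a PF.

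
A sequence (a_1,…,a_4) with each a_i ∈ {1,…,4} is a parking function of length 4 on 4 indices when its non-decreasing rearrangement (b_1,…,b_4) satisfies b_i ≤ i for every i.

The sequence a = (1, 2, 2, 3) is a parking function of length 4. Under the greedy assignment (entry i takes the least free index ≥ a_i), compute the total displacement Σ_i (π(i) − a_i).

2

Σπ = 4·5/2 = 10 (π permutes [4]); Σa = 1+2+2+3 = 8; disp = 10−8 = 2.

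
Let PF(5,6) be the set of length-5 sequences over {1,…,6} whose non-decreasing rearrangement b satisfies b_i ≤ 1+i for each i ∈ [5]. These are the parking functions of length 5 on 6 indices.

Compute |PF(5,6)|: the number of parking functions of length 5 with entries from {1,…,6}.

#PF = (7−5)·7^(5−1) = 2 · 2401 = 4802 (Konheim–Weiss)
One tuple (5,3,5,3,2) → sorted (2,3,3,5,5): b_i ≤ 1+i ∀i, a PF.

4802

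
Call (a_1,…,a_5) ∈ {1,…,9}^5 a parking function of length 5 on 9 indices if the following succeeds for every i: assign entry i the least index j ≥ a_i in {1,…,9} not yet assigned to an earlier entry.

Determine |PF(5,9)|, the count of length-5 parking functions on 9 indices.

50000

Count = (10−5)·10^(5−1) = 5·10000 = 50000 (Pollak)
One tuple (5,8,6,5,2) → sorted (2,5,5,6,8): b_i ≤ 4+i ∀i, a PF.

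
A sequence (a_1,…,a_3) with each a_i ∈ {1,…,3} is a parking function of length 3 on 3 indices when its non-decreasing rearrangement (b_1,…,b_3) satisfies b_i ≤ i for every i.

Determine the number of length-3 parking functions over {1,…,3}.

16

#PF = (3−3+1)·(3+1)^(3−1) = 1·16 = 16
Example (2,1,3) → sorted (1,2,3): b_i ≤ i ∀i, a PF.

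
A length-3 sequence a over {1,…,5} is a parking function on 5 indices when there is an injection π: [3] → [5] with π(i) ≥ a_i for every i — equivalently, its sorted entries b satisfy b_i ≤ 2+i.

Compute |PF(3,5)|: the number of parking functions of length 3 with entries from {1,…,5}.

108

|PF(3,5)| = (6−3)·6^(3−1) = 3 · 36 = 108 (Konheim–Weiss)
Check (2,1,1) → sorted (1,1,2): b_i ≤ 2+i ∀i, a PF.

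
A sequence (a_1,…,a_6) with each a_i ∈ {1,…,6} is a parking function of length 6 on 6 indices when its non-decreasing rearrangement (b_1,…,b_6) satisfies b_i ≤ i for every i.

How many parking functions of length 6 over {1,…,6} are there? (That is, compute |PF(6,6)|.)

16807

|PF(6,6)| = (6+1−6)·(6+1)^{6−1} = 1×16807 = 16807
E.g. (4,2,1,2,2,5) → sorted (1,2,2,2,4,5): b_i ≤ i ∀i, a PF.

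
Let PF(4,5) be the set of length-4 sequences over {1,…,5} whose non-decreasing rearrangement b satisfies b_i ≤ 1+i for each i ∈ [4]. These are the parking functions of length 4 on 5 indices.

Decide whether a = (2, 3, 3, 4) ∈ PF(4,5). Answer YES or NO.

YES

Sorted: b = (2, 3, 3, 4).
  b_1=2 ≤ 2
  b_2=3 ≤ 3
  b_3=3 ≤ 4
  b_4=4 ≤ 5
All bounds hold ⇒ YES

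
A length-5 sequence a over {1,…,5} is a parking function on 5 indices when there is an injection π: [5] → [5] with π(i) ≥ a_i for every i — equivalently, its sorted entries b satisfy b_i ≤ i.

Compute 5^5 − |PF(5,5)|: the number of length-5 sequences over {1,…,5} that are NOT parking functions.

|PF| = 1·6^4 = 1 · 1296 = 1296 (Pollak)
Example (3,1,3,5,3) → sorted (1,3,3,3,5): b_2=3>2, not a PF.
Total 3125; non-PF = 3125−1296 = 1829

1829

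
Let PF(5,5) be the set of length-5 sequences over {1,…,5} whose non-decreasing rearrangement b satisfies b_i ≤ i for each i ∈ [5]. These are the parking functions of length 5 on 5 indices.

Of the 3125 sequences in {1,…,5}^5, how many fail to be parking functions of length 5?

Count = (5−5+1)·(5+1)^(5−1) = 1×1296 = 1296 (Konheim–Weiss)
One tuple (4,5,2,2,5) → sorted (2,2,4,5,5): b_1=2>1, not a PF.
So 3125 − 1296 = 1829 fail.

1829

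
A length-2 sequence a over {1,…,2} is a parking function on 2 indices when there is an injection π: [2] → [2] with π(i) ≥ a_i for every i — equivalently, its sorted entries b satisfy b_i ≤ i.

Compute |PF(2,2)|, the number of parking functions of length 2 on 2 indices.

|PF| = 1·3^1 = 1·3 = 3 (Konheim–Weiss)
E.g. (2,1) → sorted (1,2): b_i ≤ i ∀i, a PF.

3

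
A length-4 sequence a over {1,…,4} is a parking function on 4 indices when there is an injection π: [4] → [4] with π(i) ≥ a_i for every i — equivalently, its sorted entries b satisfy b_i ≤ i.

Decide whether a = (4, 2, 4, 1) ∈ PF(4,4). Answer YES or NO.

NO

Sorted: b = (1, 2, 4, 4).
  b_1=1 ≤ 1
  b_2=2 ≤ 2
  b_3=4 > 3
  fails at i=3 ⇒ NO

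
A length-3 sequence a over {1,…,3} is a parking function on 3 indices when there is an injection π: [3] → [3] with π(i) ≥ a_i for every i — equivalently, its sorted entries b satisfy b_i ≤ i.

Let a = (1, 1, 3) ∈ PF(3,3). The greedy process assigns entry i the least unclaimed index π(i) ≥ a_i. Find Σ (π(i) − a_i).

Σπ = 6 ({1..3} each once); Σa = 1+1+3 = 5; disp = 6−5 = 1.

1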